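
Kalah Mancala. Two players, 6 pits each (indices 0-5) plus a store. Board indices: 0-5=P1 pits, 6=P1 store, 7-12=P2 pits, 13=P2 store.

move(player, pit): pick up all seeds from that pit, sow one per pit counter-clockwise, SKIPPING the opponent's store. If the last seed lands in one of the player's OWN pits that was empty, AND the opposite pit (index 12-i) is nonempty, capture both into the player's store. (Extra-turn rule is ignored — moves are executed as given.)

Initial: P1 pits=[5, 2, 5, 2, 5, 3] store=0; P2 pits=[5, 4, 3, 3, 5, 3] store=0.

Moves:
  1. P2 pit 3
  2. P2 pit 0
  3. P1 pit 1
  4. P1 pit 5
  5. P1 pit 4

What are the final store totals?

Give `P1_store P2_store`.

Move 1: P2 pit3 -> P1=[5,2,5,2,5,3](0) P2=[5,4,3,0,6,4](1)
Move 2: P2 pit0 -> P1=[5,2,5,2,5,3](0) P2=[0,5,4,1,7,5](1)
Move 3: P1 pit1 -> P1=[5,0,6,3,5,3](0) P2=[0,5,4,1,7,5](1)
Move 4: P1 pit5 -> P1=[5,0,6,3,5,0](1) P2=[1,6,4,1,7,5](1)
Move 5: P1 pit4 -> P1=[5,0,6,3,0,1](2) P2=[2,7,5,1,7,5](1)

Answer: 2 1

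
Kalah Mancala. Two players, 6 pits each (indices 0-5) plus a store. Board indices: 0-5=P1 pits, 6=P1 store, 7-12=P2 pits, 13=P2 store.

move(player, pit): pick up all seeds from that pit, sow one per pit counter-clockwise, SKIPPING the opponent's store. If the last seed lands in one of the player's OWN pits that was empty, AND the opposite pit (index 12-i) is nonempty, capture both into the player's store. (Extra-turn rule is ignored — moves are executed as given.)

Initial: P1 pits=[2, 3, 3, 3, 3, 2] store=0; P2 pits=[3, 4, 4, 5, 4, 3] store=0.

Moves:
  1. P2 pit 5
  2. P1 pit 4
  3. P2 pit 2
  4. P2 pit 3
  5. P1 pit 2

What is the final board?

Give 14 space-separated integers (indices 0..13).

Move 1: P2 pit5 -> P1=[3,4,3,3,3,2](0) P2=[3,4,4,5,4,0](1)
Move 2: P1 pit4 -> P1=[3,4,3,3,0,3](1) P2=[4,4,4,5,4,0](1)
Move 3: P2 pit2 -> P1=[3,4,3,3,0,3](1) P2=[4,4,0,6,5,1](2)
Move 4: P2 pit3 -> P1=[4,5,4,3,0,3](1) P2=[4,4,0,0,6,2](3)
Move 5: P1 pit2 -> P1=[4,5,0,4,1,4](2) P2=[4,4,0,0,6,2](3)

Answer: 4 5 0 4 1 4 2 4 4 0 0 6 2 3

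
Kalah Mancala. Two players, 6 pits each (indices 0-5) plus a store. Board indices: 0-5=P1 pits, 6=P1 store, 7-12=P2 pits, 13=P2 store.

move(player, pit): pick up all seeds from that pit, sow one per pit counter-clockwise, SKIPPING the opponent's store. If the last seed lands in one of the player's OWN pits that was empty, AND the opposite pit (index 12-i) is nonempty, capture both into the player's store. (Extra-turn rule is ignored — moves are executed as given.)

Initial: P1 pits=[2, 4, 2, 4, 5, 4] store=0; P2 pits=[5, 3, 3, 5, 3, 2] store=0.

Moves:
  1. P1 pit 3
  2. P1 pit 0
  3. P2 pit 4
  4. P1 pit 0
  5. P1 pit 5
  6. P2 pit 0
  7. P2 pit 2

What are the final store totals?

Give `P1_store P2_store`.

Answer: 2 3

Derivation:
Move 1: P1 pit3 -> P1=[2,4,2,0,6,5](1) P2=[6,3,3,5,3,2](0)
Move 2: P1 pit0 -> P1=[0,5,3,0,6,5](1) P2=[6,3,3,5,3,2](0)
Move 3: P2 pit4 -> P1=[1,5,3,0,6,5](1) P2=[6,3,3,5,0,3](1)
Move 4: P1 pit0 -> P1=[0,6,3,0,6,5](1) P2=[6,3,3,5,0,3](1)
Move 5: P1 pit5 -> P1=[0,6,3,0,6,0](2) P2=[7,4,4,6,0,3](1)
Move 6: P2 pit0 -> P1=[1,6,3,0,6,0](2) P2=[0,5,5,7,1,4](2)
Move 7: P2 pit2 -> P1=[2,6,3,0,6,0](2) P2=[0,5,0,8,2,5](3)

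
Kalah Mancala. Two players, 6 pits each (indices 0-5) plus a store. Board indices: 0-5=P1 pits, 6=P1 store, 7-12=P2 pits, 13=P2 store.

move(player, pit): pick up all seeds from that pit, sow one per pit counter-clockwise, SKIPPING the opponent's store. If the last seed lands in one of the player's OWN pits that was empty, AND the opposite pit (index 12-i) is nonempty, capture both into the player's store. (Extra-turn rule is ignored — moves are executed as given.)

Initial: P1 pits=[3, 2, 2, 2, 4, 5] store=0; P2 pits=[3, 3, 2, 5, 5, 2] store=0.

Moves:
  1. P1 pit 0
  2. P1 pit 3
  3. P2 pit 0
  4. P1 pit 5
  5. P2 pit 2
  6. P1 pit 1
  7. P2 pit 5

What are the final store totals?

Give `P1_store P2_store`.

Move 1: P1 pit0 -> P1=[0,3,3,3,4,5](0) P2=[3,3,2,5,5,2](0)
Move 2: P1 pit3 -> P1=[0,3,3,0,5,6](1) P2=[3,3,2,5,5,2](0)
Move 3: P2 pit0 -> P1=[0,3,3,0,5,6](1) P2=[0,4,3,6,5,2](0)
Move 4: P1 pit5 -> P1=[0,3,3,0,5,0](2) P2=[1,5,4,7,6,2](0)
Move 5: P2 pit2 -> P1=[0,3,3,0,5,0](2) P2=[1,5,0,8,7,3](1)
Move 6: P1 pit1 -> P1=[0,0,4,1,6,0](2) P2=[1,5,0,8,7,3](1)
Move 7: P2 pit5 -> P1=[1,1,4,1,6,0](2) P2=[1,5,0,8,7,0](2)

Answer: 2 2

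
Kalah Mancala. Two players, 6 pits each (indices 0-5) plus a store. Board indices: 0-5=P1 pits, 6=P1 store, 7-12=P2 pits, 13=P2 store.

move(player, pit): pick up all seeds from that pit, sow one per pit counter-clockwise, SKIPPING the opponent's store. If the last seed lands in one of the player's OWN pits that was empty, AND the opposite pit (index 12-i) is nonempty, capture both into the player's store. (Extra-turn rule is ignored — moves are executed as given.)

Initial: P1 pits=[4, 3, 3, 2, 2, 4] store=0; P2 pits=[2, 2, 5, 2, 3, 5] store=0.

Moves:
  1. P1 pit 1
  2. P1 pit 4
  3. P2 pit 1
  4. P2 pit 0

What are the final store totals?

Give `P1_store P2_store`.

Move 1: P1 pit1 -> P1=[4,0,4,3,3,4](0) P2=[2,2,5,2,3,5](0)
Move 2: P1 pit4 -> P1=[4,0,4,3,0,5](1) P2=[3,2,5,2,3,5](0)
Move 3: P2 pit1 -> P1=[4,0,4,3,0,5](1) P2=[3,0,6,3,3,5](0)
Move 4: P2 pit0 -> P1=[4,0,4,3,0,5](1) P2=[0,1,7,4,3,5](0)

Answer: 1 0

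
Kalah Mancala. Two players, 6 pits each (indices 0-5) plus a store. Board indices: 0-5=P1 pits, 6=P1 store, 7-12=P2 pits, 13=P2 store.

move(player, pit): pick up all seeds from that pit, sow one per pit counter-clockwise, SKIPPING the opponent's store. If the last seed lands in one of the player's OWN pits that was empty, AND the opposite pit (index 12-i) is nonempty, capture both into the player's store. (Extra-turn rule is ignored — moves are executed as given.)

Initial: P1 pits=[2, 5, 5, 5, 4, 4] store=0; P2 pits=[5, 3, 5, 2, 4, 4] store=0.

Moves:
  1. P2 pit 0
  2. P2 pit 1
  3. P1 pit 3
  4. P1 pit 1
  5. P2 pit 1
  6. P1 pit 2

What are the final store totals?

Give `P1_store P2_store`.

Answer: 3 0

Derivation:
Move 1: P2 pit0 -> P1=[2,5,5,5,4,4](0) P2=[0,4,6,3,5,5](0)
Move 2: P2 pit1 -> P1=[2,5,5,5,4,4](0) P2=[0,0,7,4,6,6](0)
Move 3: P1 pit3 -> P1=[2,5,5,0,5,5](1) P2=[1,1,7,4,6,6](0)
Move 4: P1 pit1 -> P1=[2,0,6,1,6,6](2) P2=[1,1,7,4,6,6](0)
Move 5: P2 pit1 -> P1=[2,0,6,1,6,6](2) P2=[1,0,8,4,6,6](0)
Move 6: P1 pit2 -> P1=[2,0,0,2,7,7](3) P2=[2,1,8,4,6,6](0)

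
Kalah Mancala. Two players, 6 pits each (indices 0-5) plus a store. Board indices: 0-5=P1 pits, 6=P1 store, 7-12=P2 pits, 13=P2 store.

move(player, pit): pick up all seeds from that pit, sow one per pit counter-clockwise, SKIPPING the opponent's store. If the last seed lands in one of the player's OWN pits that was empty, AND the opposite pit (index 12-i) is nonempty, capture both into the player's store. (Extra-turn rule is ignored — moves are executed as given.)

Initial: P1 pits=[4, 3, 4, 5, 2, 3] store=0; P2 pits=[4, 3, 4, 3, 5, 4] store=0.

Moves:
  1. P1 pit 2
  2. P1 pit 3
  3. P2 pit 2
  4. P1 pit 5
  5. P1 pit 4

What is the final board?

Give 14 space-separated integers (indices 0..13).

Answer: 5 3 0 0 0 1 4 7 6 1 5 6 5 1

Derivation:
Move 1: P1 pit2 -> P1=[4,3,0,6,3,4](1) P2=[4,3,4,3,5,4](0)
Move 2: P1 pit3 -> P1=[4,3,0,0,4,5](2) P2=[5,4,5,3,5,4](0)
Move 3: P2 pit2 -> P1=[5,3,0,0,4,5](2) P2=[5,4,0,4,6,5](1)
Move 4: P1 pit5 -> P1=[5,3,0,0,4,0](3) P2=[6,5,1,5,6,5](1)
Move 5: P1 pit4 -> P1=[5,3,0,0,0,1](4) P2=[7,6,1,5,6,5](1)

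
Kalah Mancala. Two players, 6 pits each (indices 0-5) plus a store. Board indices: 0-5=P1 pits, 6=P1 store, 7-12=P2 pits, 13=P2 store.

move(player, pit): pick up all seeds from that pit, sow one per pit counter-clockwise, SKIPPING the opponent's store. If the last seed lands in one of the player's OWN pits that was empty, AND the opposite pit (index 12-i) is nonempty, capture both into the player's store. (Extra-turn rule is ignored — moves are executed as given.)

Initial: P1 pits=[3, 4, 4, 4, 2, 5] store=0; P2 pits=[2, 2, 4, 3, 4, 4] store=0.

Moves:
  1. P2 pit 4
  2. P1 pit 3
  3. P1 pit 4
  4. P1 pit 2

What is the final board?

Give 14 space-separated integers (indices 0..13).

Answer: 4 5 0 1 1 8 3 4 2 4 3 0 5 1

Derivation:
Move 1: P2 pit4 -> P1=[4,5,4,4,2,5](0) P2=[2,2,4,3,0,5](1)
Move 2: P1 pit3 -> P1=[4,5,4,0,3,6](1) P2=[3,2,4,3,0,5](1)
Move 3: P1 pit4 -> P1=[4,5,4,0,0,7](2) P2=[4,2,4,3,0,5](1)
Move 4: P1 pit2 -> P1=[4,5,0,1,1,8](3) P2=[4,2,4,3,0,5](1)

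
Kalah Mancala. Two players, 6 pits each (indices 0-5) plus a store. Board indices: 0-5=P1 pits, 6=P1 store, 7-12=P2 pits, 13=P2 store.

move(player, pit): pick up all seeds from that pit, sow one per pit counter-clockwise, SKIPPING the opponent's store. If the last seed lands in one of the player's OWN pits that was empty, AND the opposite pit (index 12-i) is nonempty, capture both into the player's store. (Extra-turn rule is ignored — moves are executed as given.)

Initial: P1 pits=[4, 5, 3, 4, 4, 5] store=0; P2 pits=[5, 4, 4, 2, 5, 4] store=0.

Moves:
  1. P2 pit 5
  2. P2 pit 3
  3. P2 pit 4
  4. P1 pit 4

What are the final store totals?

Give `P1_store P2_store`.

Move 1: P2 pit5 -> P1=[5,6,4,4,4,5](0) P2=[5,4,4,2,5,0](1)
Move 2: P2 pit3 -> P1=[0,6,4,4,4,5](0) P2=[5,4,4,0,6,0](7)
Move 3: P2 pit4 -> P1=[1,7,5,5,4,5](0) P2=[5,4,4,0,0,1](8)
Move 4: P1 pit4 -> P1=[1,7,5,5,0,6](1) P2=[6,5,4,0,0,1](8)

Answer: 1 8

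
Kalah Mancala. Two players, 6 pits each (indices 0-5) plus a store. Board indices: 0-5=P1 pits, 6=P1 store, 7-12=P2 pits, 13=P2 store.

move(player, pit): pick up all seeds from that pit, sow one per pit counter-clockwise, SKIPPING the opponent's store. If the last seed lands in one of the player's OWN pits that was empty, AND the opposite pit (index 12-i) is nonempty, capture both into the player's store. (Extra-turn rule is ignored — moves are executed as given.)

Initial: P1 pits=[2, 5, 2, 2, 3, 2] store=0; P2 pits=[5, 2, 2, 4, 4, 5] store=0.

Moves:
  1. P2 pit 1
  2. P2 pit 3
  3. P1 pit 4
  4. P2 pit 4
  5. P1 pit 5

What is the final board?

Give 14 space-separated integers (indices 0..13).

Move 1: P2 pit1 -> P1=[2,5,2,2,3,2](0) P2=[5,0,3,5,4,5](0)
Move 2: P2 pit3 -> P1=[3,6,2,2,3,2](0) P2=[5,0,3,0,5,6](1)
Move 3: P1 pit4 -> P1=[3,6,2,2,0,3](1) P2=[6,0,3,0,5,6](1)
Move 4: P2 pit4 -> P1=[4,7,3,2,0,3](1) P2=[6,0,3,0,0,7](2)
Move 5: P1 pit5 -> P1=[4,7,3,2,0,0](2) P2=[7,1,3,0,0,7](2)

Answer: 4 7 3 2 0 0 2 7 1 3 0 0 7 2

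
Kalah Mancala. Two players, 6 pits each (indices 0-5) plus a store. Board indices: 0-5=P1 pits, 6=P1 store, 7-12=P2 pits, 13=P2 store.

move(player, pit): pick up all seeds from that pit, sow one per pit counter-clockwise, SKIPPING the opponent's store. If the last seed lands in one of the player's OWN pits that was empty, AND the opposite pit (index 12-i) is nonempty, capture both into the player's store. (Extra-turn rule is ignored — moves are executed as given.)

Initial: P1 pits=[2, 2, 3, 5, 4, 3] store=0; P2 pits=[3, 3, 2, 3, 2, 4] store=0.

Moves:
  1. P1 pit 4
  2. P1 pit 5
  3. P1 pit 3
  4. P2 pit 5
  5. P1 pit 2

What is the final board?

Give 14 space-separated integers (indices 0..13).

Answer: 3 3 0 1 2 2 4 6 6 3 3 2 0 1

Derivation:
Move 1: P1 pit4 -> P1=[2,2,3,5,0,4](1) P2=[4,4,2,3,2,4](0)
Move 2: P1 pit5 -> P1=[2,2,3,5,0,0](2) P2=[5,5,3,3,2,4](0)
Move 3: P1 pit3 -> P1=[2,2,3,0,1,1](3) P2=[6,6,3,3,2,4](0)
Move 4: P2 pit5 -> P1=[3,3,4,0,1,1](3) P2=[6,6,3,3,2,0](1)
Move 5: P1 pit2 -> P1=[3,3,0,1,2,2](4) P2=[6,6,3,3,2,0](1)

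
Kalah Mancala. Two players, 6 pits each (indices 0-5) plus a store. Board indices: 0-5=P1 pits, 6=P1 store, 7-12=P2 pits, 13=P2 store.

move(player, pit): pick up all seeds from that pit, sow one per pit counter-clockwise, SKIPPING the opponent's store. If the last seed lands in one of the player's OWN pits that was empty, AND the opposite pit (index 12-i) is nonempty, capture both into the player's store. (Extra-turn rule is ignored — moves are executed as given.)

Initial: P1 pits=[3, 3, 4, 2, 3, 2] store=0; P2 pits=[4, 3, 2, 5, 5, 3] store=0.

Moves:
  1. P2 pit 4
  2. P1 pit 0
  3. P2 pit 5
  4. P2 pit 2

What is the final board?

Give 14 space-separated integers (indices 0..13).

Move 1: P2 pit4 -> P1=[4,4,5,2,3,2](0) P2=[4,3,2,5,0,4](1)
Move 2: P1 pit0 -> P1=[0,5,6,3,4,2](0) P2=[4,3,2,5,0,4](1)
Move 3: P2 pit5 -> P1=[1,6,7,3,4,2](0) P2=[4,3,2,5,0,0](2)
Move 4: P2 pit2 -> P1=[1,0,7,3,4,2](0) P2=[4,3,0,6,0,0](9)

Answer: 1 0 7 3 4 2 0 4 3 0 6 0 0 9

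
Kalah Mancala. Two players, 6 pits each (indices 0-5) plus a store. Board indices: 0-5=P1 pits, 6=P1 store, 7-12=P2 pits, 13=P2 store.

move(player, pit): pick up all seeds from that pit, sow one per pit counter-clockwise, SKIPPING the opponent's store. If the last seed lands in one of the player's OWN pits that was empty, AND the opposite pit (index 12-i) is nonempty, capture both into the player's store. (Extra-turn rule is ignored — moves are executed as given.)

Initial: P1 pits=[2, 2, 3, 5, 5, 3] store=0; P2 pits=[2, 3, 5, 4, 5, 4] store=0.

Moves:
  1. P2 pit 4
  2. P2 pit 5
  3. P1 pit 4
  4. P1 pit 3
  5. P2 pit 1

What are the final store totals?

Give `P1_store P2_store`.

Move 1: P2 pit4 -> P1=[3,3,4,5,5,3](0) P2=[2,3,5,4,0,5](1)
Move 2: P2 pit5 -> P1=[4,4,5,6,5,3](0) P2=[2,3,5,4,0,0](2)
Move 3: P1 pit4 -> P1=[4,4,5,6,0,4](1) P2=[3,4,6,4,0,0](2)
Move 4: P1 pit3 -> P1=[4,4,5,0,1,5](2) P2=[4,5,7,4,0,0](2)
Move 5: P2 pit1 -> P1=[4,4,5,0,1,5](2) P2=[4,0,8,5,1,1](3)

Answer: 2 3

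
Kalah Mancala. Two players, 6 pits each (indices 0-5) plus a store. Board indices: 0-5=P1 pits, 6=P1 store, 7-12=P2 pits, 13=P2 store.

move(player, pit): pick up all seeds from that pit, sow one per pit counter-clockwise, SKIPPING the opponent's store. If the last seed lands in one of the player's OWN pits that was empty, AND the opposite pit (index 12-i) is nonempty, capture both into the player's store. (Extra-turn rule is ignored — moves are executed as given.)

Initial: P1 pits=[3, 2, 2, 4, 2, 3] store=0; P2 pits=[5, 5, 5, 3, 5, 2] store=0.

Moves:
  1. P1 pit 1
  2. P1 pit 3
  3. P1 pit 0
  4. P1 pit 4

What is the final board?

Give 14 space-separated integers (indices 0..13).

Answer: 0 1 4 0 0 5 8 7 6 0 3 5 2 0

Derivation:
Move 1: P1 pit1 -> P1=[3,0,3,5,2,3](0) P2=[5,5,5,3,5,2](0)
Move 2: P1 pit3 -> P1=[3,0,3,0,3,4](1) P2=[6,6,5,3,5,2](0)
Move 3: P1 pit0 -> P1=[0,1,4,0,3,4](7) P2=[6,6,0,3,5,2](0)
Move 4: P1 pit4 -> P1=[0,1,4,0,0,5](8) P2=[7,6,0,3,5,2](0)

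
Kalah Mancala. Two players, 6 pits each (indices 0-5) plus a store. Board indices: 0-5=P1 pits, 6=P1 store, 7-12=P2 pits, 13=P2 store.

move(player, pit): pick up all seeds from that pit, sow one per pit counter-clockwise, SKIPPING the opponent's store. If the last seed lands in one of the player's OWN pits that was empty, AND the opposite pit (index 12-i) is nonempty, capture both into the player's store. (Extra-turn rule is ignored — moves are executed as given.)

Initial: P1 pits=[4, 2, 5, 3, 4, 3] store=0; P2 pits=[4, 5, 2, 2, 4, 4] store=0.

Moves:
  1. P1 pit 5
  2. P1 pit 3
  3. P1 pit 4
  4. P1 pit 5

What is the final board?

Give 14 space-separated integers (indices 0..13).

Move 1: P1 pit5 -> P1=[4,2,5,3,4,0](1) P2=[5,6,2,2,4,4](0)
Move 2: P1 pit3 -> P1=[4,2,5,0,5,1](2) P2=[5,6,2,2,4,4](0)
Move 3: P1 pit4 -> P1=[4,2,5,0,0,2](3) P2=[6,7,3,2,4,4](0)
Move 4: P1 pit5 -> P1=[4,2,5,0,0,0](4) P2=[7,7,3,2,4,4](0)

Answer: 4 2 5 0 0 0 4 7 7 3 2 4 4 0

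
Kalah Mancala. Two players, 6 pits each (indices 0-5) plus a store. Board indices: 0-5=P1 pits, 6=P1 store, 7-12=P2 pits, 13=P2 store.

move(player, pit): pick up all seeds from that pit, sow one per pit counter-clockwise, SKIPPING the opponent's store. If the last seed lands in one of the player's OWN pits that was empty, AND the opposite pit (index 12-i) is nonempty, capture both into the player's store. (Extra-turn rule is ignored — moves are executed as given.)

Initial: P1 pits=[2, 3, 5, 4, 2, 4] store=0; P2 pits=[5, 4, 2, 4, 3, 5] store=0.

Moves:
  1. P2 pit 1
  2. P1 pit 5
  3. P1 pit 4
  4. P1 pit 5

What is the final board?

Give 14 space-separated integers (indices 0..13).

Answer: 2 3 5 4 0 0 3 6 1 4 5 4 6 0

Derivation:
Move 1: P2 pit1 -> P1=[2,3,5,4,2,4](0) P2=[5,0,3,5,4,6](0)
Move 2: P1 pit5 -> P1=[2,3,5,4,2,0](1) P2=[6,1,4,5,4,6](0)
Move 3: P1 pit4 -> P1=[2,3,5,4,0,1](2) P2=[6,1,4,5,4,6](0)
Move 4: P1 pit5 -> P1=[2,3,5,4,0,0](3) P2=[6,1,4,5,4,6](0)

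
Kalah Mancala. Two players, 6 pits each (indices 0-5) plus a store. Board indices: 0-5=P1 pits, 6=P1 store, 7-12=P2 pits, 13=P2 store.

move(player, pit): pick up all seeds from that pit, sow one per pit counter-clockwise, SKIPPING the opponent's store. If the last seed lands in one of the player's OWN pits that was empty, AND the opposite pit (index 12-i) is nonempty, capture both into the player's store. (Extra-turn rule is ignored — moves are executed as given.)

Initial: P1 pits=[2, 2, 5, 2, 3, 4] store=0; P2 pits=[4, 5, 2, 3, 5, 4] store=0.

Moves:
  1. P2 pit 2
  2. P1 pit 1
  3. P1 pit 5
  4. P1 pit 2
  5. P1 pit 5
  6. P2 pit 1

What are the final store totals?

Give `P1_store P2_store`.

Move 1: P2 pit2 -> P1=[2,2,5,2,3,4](0) P2=[4,5,0,4,6,4](0)
Move 2: P1 pit1 -> P1=[2,0,6,3,3,4](0) P2=[4,5,0,4,6,4](0)
Move 3: P1 pit5 -> P1=[2,0,6,3,3,0](1) P2=[5,6,1,4,6,4](0)
Move 4: P1 pit2 -> P1=[2,0,0,4,4,1](2) P2=[6,7,1,4,6,4](0)
Move 5: P1 pit5 -> P1=[2,0,0,4,4,0](3) P2=[6,7,1,4,6,4](0)
Move 6: P2 pit1 -> P1=[3,1,0,4,4,0](3) P2=[6,0,2,5,7,5](1)

Answer: 3 1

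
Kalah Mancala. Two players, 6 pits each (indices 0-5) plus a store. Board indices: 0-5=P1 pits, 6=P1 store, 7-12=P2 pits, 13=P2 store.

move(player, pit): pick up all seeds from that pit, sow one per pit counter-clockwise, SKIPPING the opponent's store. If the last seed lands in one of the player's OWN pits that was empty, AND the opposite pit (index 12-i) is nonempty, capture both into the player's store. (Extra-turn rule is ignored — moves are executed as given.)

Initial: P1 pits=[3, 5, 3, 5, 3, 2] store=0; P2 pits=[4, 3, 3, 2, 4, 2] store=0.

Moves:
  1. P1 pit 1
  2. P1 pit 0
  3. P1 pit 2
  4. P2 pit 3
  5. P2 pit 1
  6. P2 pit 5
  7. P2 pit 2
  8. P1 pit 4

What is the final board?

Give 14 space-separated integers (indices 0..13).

Answer: 1 2 0 8 0 5 3 6 1 1 2 7 1 2

Derivation:
Move 1: P1 pit1 -> P1=[3,0,4,6,4,3](1) P2=[4,3,3,2,4,2](0)
Move 2: P1 pit0 -> P1=[0,1,5,7,4,3](1) P2=[4,3,3,2,4,2](0)
Move 3: P1 pit2 -> P1=[0,1,0,8,5,4](2) P2=[5,3,3,2,4,2](0)
Move 4: P2 pit3 -> P1=[0,1,0,8,5,4](2) P2=[5,3,3,0,5,3](0)
Move 5: P2 pit1 -> P1=[0,1,0,8,5,4](2) P2=[5,0,4,1,6,3](0)
Move 6: P2 pit5 -> P1=[1,2,0,8,5,4](2) P2=[5,0,4,1,6,0](1)
Move 7: P2 pit2 -> P1=[1,2,0,8,5,4](2) P2=[5,0,0,2,7,1](2)
Move 8: P1 pit4 -> P1=[1,2,0,8,0,5](3) P2=[6,1,1,2,7,1](2)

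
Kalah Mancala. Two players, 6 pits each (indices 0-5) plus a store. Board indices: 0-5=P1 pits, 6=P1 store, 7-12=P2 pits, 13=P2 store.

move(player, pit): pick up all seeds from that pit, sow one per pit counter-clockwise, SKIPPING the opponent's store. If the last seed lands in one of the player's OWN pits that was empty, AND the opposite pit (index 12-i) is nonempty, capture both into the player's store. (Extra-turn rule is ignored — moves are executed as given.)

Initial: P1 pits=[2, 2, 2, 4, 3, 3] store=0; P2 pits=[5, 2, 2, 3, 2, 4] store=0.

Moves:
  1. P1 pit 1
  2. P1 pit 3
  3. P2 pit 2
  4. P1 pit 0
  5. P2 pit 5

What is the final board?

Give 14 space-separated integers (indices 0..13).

Answer: 1 2 5 0 4 4 1 6 3 0 4 3 0 1

Derivation:
Move 1: P1 pit1 -> P1=[2,0,3,5,3,3](0) P2=[5,2,2,3,2,4](0)
Move 2: P1 pit3 -> P1=[2,0,3,0,4,4](1) P2=[6,3,2,3,2,4](0)
Move 3: P2 pit2 -> P1=[2,0,3,0,4,4](1) P2=[6,3,0,4,3,4](0)
Move 4: P1 pit0 -> P1=[0,1,4,0,4,4](1) P2=[6,3,0,4,3,4](0)
Move 5: P2 pit5 -> P1=[1,2,5,0,4,4](1) P2=[6,3,0,4,3,0](1)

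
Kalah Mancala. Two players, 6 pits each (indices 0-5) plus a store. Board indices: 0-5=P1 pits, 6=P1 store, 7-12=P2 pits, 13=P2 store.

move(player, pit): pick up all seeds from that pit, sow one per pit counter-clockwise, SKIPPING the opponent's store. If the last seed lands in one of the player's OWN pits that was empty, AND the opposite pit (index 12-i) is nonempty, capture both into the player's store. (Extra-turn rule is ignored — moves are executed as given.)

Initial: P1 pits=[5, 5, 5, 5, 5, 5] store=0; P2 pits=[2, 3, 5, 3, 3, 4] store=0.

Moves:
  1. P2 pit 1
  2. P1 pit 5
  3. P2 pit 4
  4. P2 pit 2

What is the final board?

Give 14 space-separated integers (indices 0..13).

Answer: 7 7 6 5 5 0 1 3 1 0 6 1 6 2

Derivation:
Move 1: P2 pit1 -> P1=[5,5,5,5,5,5](0) P2=[2,0,6,4,4,4](0)
Move 2: P1 pit5 -> P1=[5,5,5,5,5,0](1) P2=[3,1,7,5,4,4](0)
Move 3: P2 pit4 -> P1=[6,6,5,5,5,0](1) P2=[3,1,7,5,0,5](1)
Move 4: P2 pit2 -> P1=[7,7,6,5,5,0](1) P2=[3,1,0,6,1,6](2)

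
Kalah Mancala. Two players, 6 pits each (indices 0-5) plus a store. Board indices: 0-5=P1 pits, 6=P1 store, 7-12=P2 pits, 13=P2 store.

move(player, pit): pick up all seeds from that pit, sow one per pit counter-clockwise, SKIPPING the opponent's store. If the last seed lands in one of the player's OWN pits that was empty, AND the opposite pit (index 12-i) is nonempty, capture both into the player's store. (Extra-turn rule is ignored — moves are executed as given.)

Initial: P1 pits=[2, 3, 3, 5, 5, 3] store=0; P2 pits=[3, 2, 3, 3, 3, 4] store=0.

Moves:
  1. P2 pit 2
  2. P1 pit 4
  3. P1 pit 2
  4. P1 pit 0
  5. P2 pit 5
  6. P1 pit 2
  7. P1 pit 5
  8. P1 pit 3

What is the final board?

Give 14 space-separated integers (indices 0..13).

Answer: 1 5 0 0 2 1 8 6 5 3 2 5 0 1

Derivation:
Move 1: P2 pit2 -> P1=[2,3,3,5,5,3](0) P2=[3,2,0,4,4,5](0)
Move 2: P1 pit4 -> P1=[2,3,3,5,0,4](1) P2=[4,3,1,4,4,5](0)
Move 3: P1 pit2 -> P1=[2,3,0,6,1,5](1) P2=[4,3,1,4,4,5](0)
Move 4: P1 pit0 -> P1=[0,4,0,6,1,5](6) P2=[4,3,1,0,4,5](0)
Move 5: P2 pit5 -> P1=[1,5,1,7,1,5](6) P2=[4,3,1,0,4,0](1)
Move 6: P1 pit2 -> P1=[1,5,0,8,1,5](6) P2=[4,3,1,0,4,0](1)
Move 7: P1 pit5 -> P1=[1,5,0,8,1,0](7) P2=[5,4,2,1,4,0](1)
Move 8: P1 pit3 -> P1=[1,5,0,0,2,1](8) P2=[6,5,3,2,5,0](1)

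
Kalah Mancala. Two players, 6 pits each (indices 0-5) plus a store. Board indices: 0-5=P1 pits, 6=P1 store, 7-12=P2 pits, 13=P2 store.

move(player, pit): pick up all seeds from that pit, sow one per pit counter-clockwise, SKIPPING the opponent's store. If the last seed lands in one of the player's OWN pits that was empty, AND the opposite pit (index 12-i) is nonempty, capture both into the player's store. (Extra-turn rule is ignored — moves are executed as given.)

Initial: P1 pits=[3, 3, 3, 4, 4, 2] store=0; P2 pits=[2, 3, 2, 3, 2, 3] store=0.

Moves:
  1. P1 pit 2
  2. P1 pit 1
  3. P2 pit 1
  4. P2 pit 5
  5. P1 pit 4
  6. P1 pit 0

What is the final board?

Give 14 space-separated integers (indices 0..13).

Move 1: P1 pit2 -> P1=[3,3,0,5,5,3](0) P2=[2,3,2,3,2,3](0)
Move 2: P1 pit1 -> P1=[3,0,1,6,6,3](0) P2=[2,3,2,3,2,3](0)
Move 3: P2 pit1 -> P1=[3,0,1,6,6,3](0) P2=[2,0,3,4,3,3](0)
Move 4: P2 pit5 -> P1=[4,1,1,6,6,3](0) P2=[2,0,3,4,3,0](1)
Move 5: P1 pit4 -> P1=[4,1,1,6,0,4](1) P2=[3,1,4,5,3,0](1)
Move 6: P1 pit0 -> P1=[0,2,2,7,0,4](3) P2=[3,0,4,5,3,0](1)

Answer: 0 2 2 7 0 4 3 3 0 4 5 3 0 1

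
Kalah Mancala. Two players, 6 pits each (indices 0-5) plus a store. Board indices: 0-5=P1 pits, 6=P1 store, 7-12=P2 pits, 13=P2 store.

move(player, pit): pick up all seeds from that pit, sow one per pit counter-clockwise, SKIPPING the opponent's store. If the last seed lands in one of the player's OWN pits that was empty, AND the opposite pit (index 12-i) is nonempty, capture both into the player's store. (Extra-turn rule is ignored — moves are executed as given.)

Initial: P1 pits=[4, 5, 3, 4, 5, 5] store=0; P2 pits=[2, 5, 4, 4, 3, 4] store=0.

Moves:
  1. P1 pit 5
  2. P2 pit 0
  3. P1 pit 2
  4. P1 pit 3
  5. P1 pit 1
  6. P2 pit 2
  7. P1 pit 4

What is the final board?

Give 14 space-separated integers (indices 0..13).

Move 1: P1 pit5 -> P1=[4,5,3,4,5,0](1) P2=[3,6,5,5,3,4](0)
Move 2: P2 pit0 -> P1=[4,5,3,4,5,0](1) P2=[0,7,6,6,3,4](0)
Move 3: P1 pit2 -> P1=[4,5,0,5,6,1](1) P2=[0,7,6,6,3,4](0)
Move 4: P1 pit3 -> P1=[4,5,0,0,7,2](2) P2=[1,8,6,6,3,4](0)
Move 5: P1 pit1 -> P1=[4,0,1,1,8,3](3) P2=[1,8,6,6,3,4](0)
Move 6: P2 pit2 -> P1=[5,1,1,1,8,3](3) P2=[1,8,0,7,4,5](1)
Move 7: P1 pit4 -> P1=[5,1,1,1,0,4](4) P2=[2,9,1,8,5,6](1)

Answer: 5 1 1 1 0 4 4 2 9 1 8 5 6 1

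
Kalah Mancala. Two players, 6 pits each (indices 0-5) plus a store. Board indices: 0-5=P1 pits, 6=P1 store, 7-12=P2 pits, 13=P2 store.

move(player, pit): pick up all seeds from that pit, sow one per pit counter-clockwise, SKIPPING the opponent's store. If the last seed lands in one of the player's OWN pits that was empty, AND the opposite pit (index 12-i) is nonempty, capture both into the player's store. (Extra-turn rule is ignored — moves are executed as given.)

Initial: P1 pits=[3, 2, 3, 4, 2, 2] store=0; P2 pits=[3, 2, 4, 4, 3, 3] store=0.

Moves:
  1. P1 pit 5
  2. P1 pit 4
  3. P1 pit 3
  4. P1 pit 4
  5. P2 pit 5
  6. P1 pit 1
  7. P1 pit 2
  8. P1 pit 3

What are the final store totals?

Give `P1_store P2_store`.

Answer: 7 1

Derivation:
Move 1: P1 pit5 -> P1=[3,2,3,4,2,0](1) P2=[4,2,4,4,3,3](0)
Move 2: P1 pit4 -> P1=[3,2,3,4,0,1](2) P2=[4,2,4,4,3,3](0)
Move 3: P1 pit3 -> P1=[3,2,3,0,1,2](3) P2=[5,2,4,4,3,3](0)
Move 4: P1 pit4 -> P1=[3,2,3,0,0,3](3) P2=[5,2,4,4,3,3](0)
Move 5: P2 pit5 -> P1=[4,3,3,0,0,3](3) P2=[5,2,4,4,3,0](1)
Move 6: P1 pit1 -> P1=[4,0,4,1,0,3](6) P2=[5,0,4,4,3,0](1)
Move 7: P1 pit2 -> P1=[4,0,0,2,1,4](7) P2=[5,0,4,4,3,0](1)
Move 8: P1 pit3 -> P1=[4,0,0,0,2,5](7) P2=[5,0,4,4,3,0](1)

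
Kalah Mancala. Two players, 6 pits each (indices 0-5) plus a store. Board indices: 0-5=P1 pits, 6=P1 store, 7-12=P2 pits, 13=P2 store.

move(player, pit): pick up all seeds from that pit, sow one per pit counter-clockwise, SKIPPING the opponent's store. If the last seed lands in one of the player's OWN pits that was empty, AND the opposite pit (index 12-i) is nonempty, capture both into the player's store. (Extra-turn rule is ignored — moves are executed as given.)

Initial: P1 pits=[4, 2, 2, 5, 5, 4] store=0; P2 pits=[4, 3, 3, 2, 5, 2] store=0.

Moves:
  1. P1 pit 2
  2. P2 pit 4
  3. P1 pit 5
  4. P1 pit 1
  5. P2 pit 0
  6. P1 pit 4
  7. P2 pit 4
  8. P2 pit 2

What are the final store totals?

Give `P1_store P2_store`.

Move 1: P1 pit2 -> P1=[4,2,0,6,6,4](0) P2=[4,3,3,2,5,2](0)
Move 2: P2 pit4 -> P1=[5,3,1,6,6,4](0) P2=[4,3,3,2,0,3](1)
Move 3: P1 pit5 -> P1=[5,3,1,6,6,0](1) P2=[5,4,4,2,0,3](1)
Move 4: P1 pit1 -> P1=[5,0,2,7,7,0](1) P2=[5,4,4,2,0,3](1)
Move 5: P2 pit0 -> P1=[5,0,2,7,7,0](1) P2=[0,5,5,3,1,4](1)
Move 6: P1 pit4 -> P1=[5,0,2,7,0,1](2) P2=[1,6,6,4,2,4](1)
Move 7: P2 pit4 -> P1=[5,0,2,7,0,1](2) P2=[1,6,6,4,0,5](2)
Move 8: P2 pit2 -> P1=[6,1,2,7,0,1](2) P2=[1,6,0,5,1,6](3)

Answer: 2 3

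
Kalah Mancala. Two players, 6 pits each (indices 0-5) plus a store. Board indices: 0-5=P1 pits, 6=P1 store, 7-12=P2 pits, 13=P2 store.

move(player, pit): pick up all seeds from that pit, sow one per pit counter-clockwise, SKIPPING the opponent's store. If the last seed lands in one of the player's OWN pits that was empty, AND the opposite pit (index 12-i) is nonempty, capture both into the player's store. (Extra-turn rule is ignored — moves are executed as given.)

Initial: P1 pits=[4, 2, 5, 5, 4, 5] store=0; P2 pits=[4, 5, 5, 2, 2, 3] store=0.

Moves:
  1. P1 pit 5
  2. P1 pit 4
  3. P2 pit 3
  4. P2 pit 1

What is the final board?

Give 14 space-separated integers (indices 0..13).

Move 1: P1 pit5 -> P1=[4,2,5,5,4,0](1) P2=[5,6,6,3,2,3](0)
Move 2: P1 pit4 -> P1=[4,2,5,5,0,1](2) P2=[6,7,6,3,2,3](0)
Move 3: P2 pit3 -> P1=[4,2,5,5,0,1](2) P2=[6,7,6,0,3,4](1)
Move 4: P2 pit1 -> P1=[5,3,5,5,0,1](2) P2=[6,0,7,1,4,5](2)

Answer: 5 3 5 5 0 1 2 6 0 7 1 4 5 2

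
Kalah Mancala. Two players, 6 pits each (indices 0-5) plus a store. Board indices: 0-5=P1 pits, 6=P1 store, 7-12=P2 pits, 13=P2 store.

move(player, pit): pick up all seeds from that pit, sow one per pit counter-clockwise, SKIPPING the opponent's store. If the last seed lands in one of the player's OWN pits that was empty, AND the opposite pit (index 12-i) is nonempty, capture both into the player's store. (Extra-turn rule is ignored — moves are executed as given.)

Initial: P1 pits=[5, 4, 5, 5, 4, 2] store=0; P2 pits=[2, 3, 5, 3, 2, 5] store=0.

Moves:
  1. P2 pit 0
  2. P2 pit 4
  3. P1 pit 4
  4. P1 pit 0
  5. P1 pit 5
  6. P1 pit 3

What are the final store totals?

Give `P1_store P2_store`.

Answer: 3 1

Derivation:
Move 1: P2 pit0 -> P1=[5,4,5,5,4,2](0) P2=[0,4,6,3,2,5](0)
Move 2: P2 pit4 -> P1=[5,4,5,5,4,2](0) P2=[0,4,6,3,0,6](1)
Move 3: P1 pit4 -> P1=[5,4,5,5,0,3](1) P2=[1,5,6,3,0,6](1)
Move 4: P1 pit0 -> P1=[0,5,6,6,1,4](1) P2=[1,5,6,3,0,6](1)
Move 5: P1 pit5 -> P1=[0,5,6,6,1,0](2) P2=[2,6,7,3,0,6](1)
Move 6: P1 pit3 -> P1=[0,5,6,0,2,1](3) P2=[3,7,8,3,0,6](1)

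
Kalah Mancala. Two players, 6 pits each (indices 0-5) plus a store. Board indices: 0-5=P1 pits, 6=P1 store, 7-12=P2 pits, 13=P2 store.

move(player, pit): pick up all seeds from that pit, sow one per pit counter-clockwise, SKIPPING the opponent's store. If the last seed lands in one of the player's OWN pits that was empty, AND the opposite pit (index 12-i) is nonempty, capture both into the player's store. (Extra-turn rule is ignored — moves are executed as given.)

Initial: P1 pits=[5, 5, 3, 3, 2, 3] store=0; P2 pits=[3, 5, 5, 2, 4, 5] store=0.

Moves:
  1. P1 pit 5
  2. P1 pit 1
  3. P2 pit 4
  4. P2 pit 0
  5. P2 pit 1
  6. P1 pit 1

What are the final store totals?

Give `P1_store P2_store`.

Move 1: P1 pit5 -> P1=[5,5,3,3,2,0](1) P2=[4,6,5,2,4,5](0)
Move 2: P1 pit1 -> P1=[5,0,4,4,3,1](2) P2=[4,6,5,2,4,5](0)
Move 3: P2 pit4 -> P1=[6,1,4,4,3,1](2) P2=[4,6,5,2,0,6](1)
Move 4: P2 pit0 -> P1=[6,0,4,4,3,1](2) P2=[0,7,6,3,0,6](3)
Move 5: P2 pit1 -> P1=[7,1,4,4,3,1](2) P2=[0,0,7,4,1,7](4)
Move 6: P1 pit1 -> P1=[7,0,5,4,3,1](2) P2=[0,0,7,4,1,7](4)

Answer: 2 4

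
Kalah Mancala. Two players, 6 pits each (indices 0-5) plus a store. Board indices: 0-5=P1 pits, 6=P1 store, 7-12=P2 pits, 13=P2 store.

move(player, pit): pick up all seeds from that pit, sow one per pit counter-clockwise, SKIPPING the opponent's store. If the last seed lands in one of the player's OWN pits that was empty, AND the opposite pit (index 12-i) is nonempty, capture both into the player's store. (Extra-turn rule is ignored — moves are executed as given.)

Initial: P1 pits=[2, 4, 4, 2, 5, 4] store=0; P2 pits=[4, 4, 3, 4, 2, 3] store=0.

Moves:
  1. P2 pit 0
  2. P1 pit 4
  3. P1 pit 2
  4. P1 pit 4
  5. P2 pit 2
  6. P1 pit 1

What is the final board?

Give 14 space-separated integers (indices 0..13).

Answer: 3 0 1 4 1 8 2 1 6 0 6 4 4 1

Derivation:
Move 1: P2 pit0 -> P1=[2,4,4,2,5,4](0) P2=[0,5,4,5,3,3](0)
Move 2: P1 pit4 -> P1=[2,4,4,2,0,5](1) P2=[1,6,5,5,3,3](0)
Move 3: P1 pit2 -> P1=[2,4,0,3,1,6](2) P2=[1,6,5,5,3,3](0)
Move 4: P1 pit4 -> P1=[2,4,0,3,0,7](2) P2=[1,6,5,5,3,3](0)
Move 5: P2 pit2 -> P1=[3,4,0,3,0,7](2) P2=[1,6,0,6,4,4](1)
Move 6: P1 pit1 -> P1=[3,0,1,4,1,8](2) P2=[1,6,0,6,4,4](1)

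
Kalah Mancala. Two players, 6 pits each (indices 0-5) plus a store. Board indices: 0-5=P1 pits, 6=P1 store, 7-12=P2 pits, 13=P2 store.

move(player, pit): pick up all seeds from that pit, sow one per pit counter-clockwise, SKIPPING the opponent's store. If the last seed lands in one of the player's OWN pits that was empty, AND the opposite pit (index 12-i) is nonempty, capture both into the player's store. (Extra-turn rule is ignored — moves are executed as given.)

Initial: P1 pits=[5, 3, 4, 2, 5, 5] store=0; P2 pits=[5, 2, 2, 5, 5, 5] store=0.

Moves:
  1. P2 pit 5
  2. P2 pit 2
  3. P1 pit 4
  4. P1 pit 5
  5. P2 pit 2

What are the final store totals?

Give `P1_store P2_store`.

Move 1: P2 pit5 -> P1=[6,4,5,3,5,5](0) P2=[5,2,2,5,5,0](1)
Move 2: P2 pit2 -> P1=[6,4,5,3,5,5](0) P2=[5,2,0,6,6,0](1)
Move 3: P1 pit4 -> P1=[6,4,5,3,0,6](1) P2=[6,3,1,6,6,0](1)
Move 4: P1 pit5 -> P1=[6,4,5,3,0,0](2) P2=[7,4,2,7,7,0](1)
Move 5: P2 pit2 -> P1=[6,4,5,3,0,0](2) P2=[7,4,0,8,8,0](1)

Answer: 2 1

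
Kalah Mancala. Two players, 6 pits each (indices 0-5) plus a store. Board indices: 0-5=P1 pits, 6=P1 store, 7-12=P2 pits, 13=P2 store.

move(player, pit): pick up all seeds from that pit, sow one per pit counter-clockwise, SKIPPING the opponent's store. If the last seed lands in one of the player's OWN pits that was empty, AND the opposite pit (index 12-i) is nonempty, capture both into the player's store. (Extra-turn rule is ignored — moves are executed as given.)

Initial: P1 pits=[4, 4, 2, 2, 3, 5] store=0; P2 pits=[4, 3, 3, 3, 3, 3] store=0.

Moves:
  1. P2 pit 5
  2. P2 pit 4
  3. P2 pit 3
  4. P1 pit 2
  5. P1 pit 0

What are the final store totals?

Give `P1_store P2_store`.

Move 1: P2 pit5 -> P1=[5,5,2,2,3,5](0) P2=[4,3,3,3,3,0](1)
Move 2: P2 pit4 -> P1=[6,5,2,2,3,5](0) P2=[4,3,3,3,0,1](2)
Move 3: P2 pit3 -> P1=[6,5,2,2,3,5](0) P2=[4,3,3,0,1,2](3)
Move 4: P1 pit2 -> P1=[6,5,0,3,4,5](0) P2=[4,3,3,0,1,2](3)
Move 5: P1 pit0 -> P1=[0,6,1,4,5,6](1) P2=[4,3,3,0,1,2](3)

Answer: 1 3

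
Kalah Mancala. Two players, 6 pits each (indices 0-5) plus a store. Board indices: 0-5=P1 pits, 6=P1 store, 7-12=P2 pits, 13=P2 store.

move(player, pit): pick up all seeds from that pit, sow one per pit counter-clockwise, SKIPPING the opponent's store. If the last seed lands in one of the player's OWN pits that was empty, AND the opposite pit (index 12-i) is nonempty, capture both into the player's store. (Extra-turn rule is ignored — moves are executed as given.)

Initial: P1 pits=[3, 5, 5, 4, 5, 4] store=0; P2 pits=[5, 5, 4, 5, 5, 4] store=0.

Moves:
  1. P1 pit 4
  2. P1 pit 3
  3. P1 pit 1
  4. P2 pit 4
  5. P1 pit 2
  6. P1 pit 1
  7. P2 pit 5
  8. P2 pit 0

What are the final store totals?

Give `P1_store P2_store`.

Move 1: P1 pit4 -> P1=[3,5,5,4,0,5](1) P2=[6,6,5,5,5,4](0)
Move 2: P1 pit3 -> P1=[3,5,5,0,1,6](2) P2=[7,6,5,5,5,4](0)
Move 3: P1 pit1 -> P1=[3,0,6,1,2,7](3) P2=[7,6,5,5,5,4](0)
Move 4: P2 pit4 -> P1=[4,1,7,1,2,7](3) P2=[7,6,5,5,0,5](1)
Move 5: P1 pit2 -> P1=[4,1,0,2,3,8](4) P2=[8,7,6,5,0,5](1)
Move 6: P1 pit1 -> P1=[4,0,0,2,3,8](10) P2=[8,7,6,0,0,5](1)
Move 7: P2 pit5 -> P1=[5,1,1,3,3,8](10) P2=[8,7,6,0,0,0](2)
Move 8: P2 pit0 -> P1=[6,2,1,3,3,8](10) P2=[0,8,7,1,1,1](3)

Answer: 10 3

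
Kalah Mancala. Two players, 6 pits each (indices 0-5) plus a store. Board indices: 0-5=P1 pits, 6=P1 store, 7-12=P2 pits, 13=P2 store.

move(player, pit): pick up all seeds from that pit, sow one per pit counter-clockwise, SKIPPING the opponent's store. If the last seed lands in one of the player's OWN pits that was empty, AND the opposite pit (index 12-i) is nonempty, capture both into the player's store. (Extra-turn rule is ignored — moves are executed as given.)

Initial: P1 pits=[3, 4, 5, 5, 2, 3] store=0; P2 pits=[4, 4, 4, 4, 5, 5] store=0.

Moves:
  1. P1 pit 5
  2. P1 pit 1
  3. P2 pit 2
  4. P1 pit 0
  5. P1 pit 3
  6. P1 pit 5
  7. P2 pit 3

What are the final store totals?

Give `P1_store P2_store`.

Answer: 9 2

Derivation:
Move 1: P1 pit5 -> P1=[3,4,5,5,2,0](1) P2=[5,5,4,4,5,5](0)
Move 2: P1 pit1 -> P1=[3,0,6,6,3,0](7) P2=[0,5,4,4,5,5](0)
Move 3: P2 pit2 -> P1=[3,0,6,6,3,0](7) P2=[0,5,0,5,6,6](1)
Move 4: P1 pit0 -> P1=[0,1,7,7,3,0](7) P2=[0,5,0,5,6,6](1)
Move 5: P1 pit3 -> P1=[0,1,7,0,4,1](8) P2=[1,6,1,6,6,6](1)
Move 6: P1 pit5 -> P1=[0,1,7,0,4,0](9) P2=[1,6,1,6,6,6](1)
Move 7: P2 pit3 -> P1=[1,2,8,0,4,0](9) P2=[1,6,1,0,7,7](2)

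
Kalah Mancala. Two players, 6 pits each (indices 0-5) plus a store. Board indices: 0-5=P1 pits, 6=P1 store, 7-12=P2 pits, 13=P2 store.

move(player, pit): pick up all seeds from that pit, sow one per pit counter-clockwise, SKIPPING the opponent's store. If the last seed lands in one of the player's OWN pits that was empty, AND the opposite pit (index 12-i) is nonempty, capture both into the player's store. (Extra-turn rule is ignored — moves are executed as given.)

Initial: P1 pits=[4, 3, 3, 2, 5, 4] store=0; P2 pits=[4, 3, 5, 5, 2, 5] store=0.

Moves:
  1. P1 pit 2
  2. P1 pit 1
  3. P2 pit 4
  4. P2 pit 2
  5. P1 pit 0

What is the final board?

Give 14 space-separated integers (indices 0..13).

Answer: 0 1 2 5 8 6 0 4 3 0 6 1 7 2

Derivation:
Move 1: P1 pit2 -> P1=[4,3,0,3,6,5](0) P2=[4,3,5,5,2,5](0)
Move 2: P1 pit1 -> P1=[4,0,1,4,7,5](0) P2=[4,3,5,5,2,5](0)
Move 3: P2 pit4 -> P1=[4,0,1,4,7,5](0) P2=[4,3,5,5,0,6](1)
Move 4: P2 pit2 -> P1=[5,0,1,4,7,5](0) P2=[4,3,0,6,1,7](2)
Move 5: P1 pit0 -> P1=[0,1,2,5,8,6](0) P2=[4,3,0,6,1,7](2)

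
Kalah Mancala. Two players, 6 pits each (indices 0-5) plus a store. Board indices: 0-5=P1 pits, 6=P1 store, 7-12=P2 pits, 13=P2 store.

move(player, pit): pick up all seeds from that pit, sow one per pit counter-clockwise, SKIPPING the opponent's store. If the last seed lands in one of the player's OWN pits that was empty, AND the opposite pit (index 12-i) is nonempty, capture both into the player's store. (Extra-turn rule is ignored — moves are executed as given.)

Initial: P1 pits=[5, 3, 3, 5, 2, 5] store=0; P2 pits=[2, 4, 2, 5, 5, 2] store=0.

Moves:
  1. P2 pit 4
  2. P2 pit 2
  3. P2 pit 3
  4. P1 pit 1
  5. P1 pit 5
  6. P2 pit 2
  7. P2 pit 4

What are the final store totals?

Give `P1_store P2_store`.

Answer: 1 7

Derivation:
Move 1: P2 pit4 -> P1=[6,4,4,5,2,5](0) P2=[2,4,2,5,0,3](1)
Move 2: P2 pit2 -> P1=[6,0,4,5,2,5](0) P2=[2,4,0,6,0,3](6)
Move 3: P2 pit3 -> P1=[7,1,5,5,2,5](0) P2=[2,4,0,0,1,4](7)
Move 4: P1 pit1 -> P1=[7,0,6,5,2,5](0) P2=[2,4,0,0,1,4](7)
Move 5: P1 pit5 -> P1=[7,0,6,5,2,0](1) P2=[3,5,1,1,1,4](7)
Move 6: P2 pit2 -> P1=[7,0,6,5,2,0](1) P2=[3,5,0,2,1,4](7)
Move 7: P2 pit4 -> P1=[7,0,6,5,2,0](1) P2=[3,5,0,2,0,5](7)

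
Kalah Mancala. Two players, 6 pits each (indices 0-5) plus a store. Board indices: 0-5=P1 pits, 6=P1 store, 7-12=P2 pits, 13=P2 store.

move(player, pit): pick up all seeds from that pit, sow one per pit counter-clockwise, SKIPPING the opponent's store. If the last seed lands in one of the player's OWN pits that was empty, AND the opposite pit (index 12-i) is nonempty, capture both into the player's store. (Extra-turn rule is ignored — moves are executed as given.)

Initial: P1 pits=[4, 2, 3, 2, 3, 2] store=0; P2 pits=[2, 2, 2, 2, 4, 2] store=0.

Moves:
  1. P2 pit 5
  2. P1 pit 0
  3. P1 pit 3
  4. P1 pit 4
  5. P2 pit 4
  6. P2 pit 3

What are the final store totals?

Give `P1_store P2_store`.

Move 1: P2 pit5 -> P1=[5,2,3,2,3,2](0) P2=[2,2,2,2,4,0](1)
Move 2: P1 pit0 -> P1=[0,3,4,3,4,3](0) P2=[2,2,2,2,4,0](1)
Move 3: P1 pit3 -> P1=[0,3,4,0,5,4](1) P2=[2,2,2,2,4,0](1)
Move 4: P1 pit4 -> P1=[0,3,4,0,0,5](2) P2=[3,3,3,2,4,0](1)
Move 5: P2 pit4 -> P1=[1,4,4,0,0,5](2) P2=[3,3,3,2,0,1](2)
Move 6: P2 pit3 -> P1=[1,4,4,0,0,5](2) P2=[3,3,3,0,1,2](2)

Answer: 2 2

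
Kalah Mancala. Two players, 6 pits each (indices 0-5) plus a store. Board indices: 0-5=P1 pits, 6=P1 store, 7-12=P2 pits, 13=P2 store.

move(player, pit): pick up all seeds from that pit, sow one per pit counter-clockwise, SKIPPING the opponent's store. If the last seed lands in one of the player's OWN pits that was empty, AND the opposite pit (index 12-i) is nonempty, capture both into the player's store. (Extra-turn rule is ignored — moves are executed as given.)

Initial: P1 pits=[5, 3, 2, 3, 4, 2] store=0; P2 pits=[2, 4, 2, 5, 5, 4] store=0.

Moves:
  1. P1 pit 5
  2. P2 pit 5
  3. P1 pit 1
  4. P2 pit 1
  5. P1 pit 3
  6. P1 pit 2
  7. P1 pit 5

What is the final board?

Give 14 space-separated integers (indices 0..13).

Answer: 0 0 0 1 7 0 8 2 0 3 6 6 0 8

Derivation:
Move 1: P1 pit5 -> P1=[5,3,2,3,4,0](1) P2=[3,4,2,5,5,4](0)
Move 2: P2 pit5 -> P1=[6,4,3,3,4,0](1) P2=[3,4,2,5,5,0](1)
Move 3: P1 pit1 -> P1=[6,0,4,4,5,0](5) P2=[0,4,2,5,5,0](1)
Move 4: P2 pit1 -> P1=[0,0,4,4,5,0](5) P2=[0,0,3,6,6,0](8)
Move 5: P1 pit3 -> P1=[0,0,4,0,6,1](6) P2=[1,0,3,6,6,0](8)
Move 6: P1 pit2 -> P1=[0,0,0,1,7,2](7) P2=[1,0,3,6,6,0](8)
Move 7: P1 pit5 -> P1=[0,0,0,1,7,0](8) P2=[2,0,3,6,6,0](8)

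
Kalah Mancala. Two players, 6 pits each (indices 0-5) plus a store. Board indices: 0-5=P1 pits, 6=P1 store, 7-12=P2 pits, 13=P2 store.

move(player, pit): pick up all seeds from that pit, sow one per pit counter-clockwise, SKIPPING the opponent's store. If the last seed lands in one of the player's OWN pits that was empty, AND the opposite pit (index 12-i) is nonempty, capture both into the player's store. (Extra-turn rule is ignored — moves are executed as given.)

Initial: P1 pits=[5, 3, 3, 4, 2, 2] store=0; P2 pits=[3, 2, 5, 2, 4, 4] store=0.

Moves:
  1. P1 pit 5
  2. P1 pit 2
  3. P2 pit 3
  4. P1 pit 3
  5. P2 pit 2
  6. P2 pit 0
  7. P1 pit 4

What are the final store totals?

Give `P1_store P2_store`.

Move 1: P1 pit5 -> P1=[5,3,3,4,2,0](1) P2=[4,2,5,2,4,4](0)
Move 2: P1 pit2 -> P1=[5,3,0,5,3,0](6) P2=[0,2,5,2,4,4](0)
Move 3: P2 pit3 -> P1=[5,3,0,5,3,0](6) P2=[0,2,5,0,5,5](0)
Move 4: P1 pit3 -> P1=[5,3,0,0,4,1](7) P2=[1,3,5,0,5,5](0)
Move 5: P2 pit2 -> P1=[6,3,0,0,4,1](7) P2=[1,3,0,1,6,6](1)
Move 6: P2 pit0 -> P1=[6,3,0,0,4,1](7) P2=[0,4,0,1,6,6](1)
Move 7: P1 pit4 -> P1=[6,3,0,0,0,2](8) P2=[1,5,0,1,6,6](1)

Answer: 8 1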